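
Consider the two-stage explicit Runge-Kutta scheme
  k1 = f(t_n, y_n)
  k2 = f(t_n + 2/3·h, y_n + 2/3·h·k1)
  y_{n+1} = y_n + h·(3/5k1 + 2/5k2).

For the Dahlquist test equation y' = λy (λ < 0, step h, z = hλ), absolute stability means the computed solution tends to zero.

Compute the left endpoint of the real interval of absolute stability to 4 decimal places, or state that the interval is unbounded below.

Test eqn y'=λy, z=hλ:
  k1=λy_n ⇒ h·k1=z·y_n;  k2=λ(1+2/3z)y_n ⇒ h·k2=z(1+2/3z)y_n
  y_{n+1}/y_n = 1 + 3/5z + 2/5z(1+2/3z) = 1 + z + 4/15z²
  ⇒ R(z) = 1 + z + 4/15z².

Find x<0 with |R(x)|<1.
x=-0.48: |R|=0.5814
R=1: x+4/15x²=0 ⇒ x=−15/4=-3.7500; min R=1−1/(4·4/15)=0.0625>−1
Confirm numerically:
  x=-2.892: |R|=0.33831 <1
  x=-2.779: |R|=0.28042 <1
  x=-2.249: |R|=0.09980 <1
  x=-4.304: |R|=1.63584 >1
  x=-3.779: |R|=1.02922 >1
Interval (-3.7500, 0).

z* = -3.7500.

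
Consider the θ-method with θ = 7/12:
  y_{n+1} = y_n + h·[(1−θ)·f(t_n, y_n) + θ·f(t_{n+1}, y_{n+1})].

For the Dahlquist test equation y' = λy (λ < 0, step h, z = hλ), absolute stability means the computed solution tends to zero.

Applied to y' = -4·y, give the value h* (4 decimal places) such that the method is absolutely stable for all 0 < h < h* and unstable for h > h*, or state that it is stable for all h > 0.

unbounded; (−∞, 0). Any h>0 works for λ=-4.

Set f=λy, z=hλ:
  y_{n+1} = y_n + z·[5/12·y_n + 7/12·y_{n+1}] ⇒ (1 − 7/12z)y_{n+1} = (1 + 5/12z)y_n
  so R(z) = (1 + 5/12z)/(1 − 7/12z).

Boundary: |R(x)|=1, x<0.
x=-0.98: |R|=0.3765
x=-2: |R|=0.0769
x=-10: |R|=0.4634
x=-100: |R|=0.6854
θ=7/12≥1/2 ⇒ |1+5/12x|<|1−7/12x| ∀x<0 ⇒ stable on all of ℝ⁻.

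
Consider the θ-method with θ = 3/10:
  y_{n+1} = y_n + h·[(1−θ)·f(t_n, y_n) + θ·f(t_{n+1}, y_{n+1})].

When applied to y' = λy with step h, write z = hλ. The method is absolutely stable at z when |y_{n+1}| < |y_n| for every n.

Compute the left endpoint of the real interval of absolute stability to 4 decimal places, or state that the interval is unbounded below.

z* = -5.0000.

On y'=λy, z=hλ:
  y_{n+1} = y_n + z·[7/10·y_n + 3/10·y_{n+1}] ⇒ (1 − 3/10z)y_{n+1} = (1 + 7/10z)y_n
  Hence R(z) = (1 + 7/10z)/(1 − 3/10z).

Find x<0 with |R(x)|<1.
x=-0.52: |R|=0.5502
R=−1: 1+7/10x = −1+3/10x ⇒ -2/5x=2 ⇒ x=2/(-2/5)=-5.0000
Confirm numerically:
  x=-4.908: |R|=0.98512 <1
  x=-4.566: |R|=0.92674 <1
  x=-4.477: |R|=0.91072 <1
  x=-5.141: |R|=1.02218 >1
  x=-5.087: |R|=1.01378 >1
Stable set (-5.0000, 0).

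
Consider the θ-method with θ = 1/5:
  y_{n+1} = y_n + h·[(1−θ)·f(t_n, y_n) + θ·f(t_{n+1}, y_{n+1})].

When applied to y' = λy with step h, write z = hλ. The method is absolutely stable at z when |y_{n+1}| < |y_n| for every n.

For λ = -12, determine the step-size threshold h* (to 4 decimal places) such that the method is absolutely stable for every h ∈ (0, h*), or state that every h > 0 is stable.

(-3.3333,0); λ=-12 ⇒ h* = (10/3)/12 = 0.2778.

On y'=λy, z=hλ:
  y_{n+1} = y_n + z·[4/5·y_n + 1/5·y_{n+1}] ⇒ (1 − 1/5z)y_{n+1} = (1 + 4/5z)y_n
  ⇒ R(z) = (1 + 4/5z)/(1 − 1/5z).

Boundary: |R(x)|=1, x<0.
x=-0.78: |R|=0.3253
R=−1: 1+4/5x = −1+1/5x ⇒ -3/5x=2 ⇒ x=2/(-3/5)=-3.3333
Confirm numerically:
  x=-2.353: |R|=0.60003 <1
  x=-2.233: |R|=0.54362 <1
  x=-1.799: |R|=0.32299 <1
  x=-3.807: |R|=1.16135 >1
  x=-3.386: |R|=1.01884 >1
So |R|<1 on (-3.3333, 0).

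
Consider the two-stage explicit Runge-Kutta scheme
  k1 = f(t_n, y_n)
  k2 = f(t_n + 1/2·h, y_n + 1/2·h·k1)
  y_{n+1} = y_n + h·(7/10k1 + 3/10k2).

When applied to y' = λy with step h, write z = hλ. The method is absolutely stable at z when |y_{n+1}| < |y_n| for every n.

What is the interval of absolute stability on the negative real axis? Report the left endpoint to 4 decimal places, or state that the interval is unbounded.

Test eqn y'=λy, z=hλ:
  k1=λy_n ⇒ h·k1=z·y_n;  k2=λ(1+1/2z)y_n ⇒ h·k2=z(1+1/2z)y_n
  y_{n+1}/y_n = 1 + 7/10z + 3/10z(1+1/2z) = 1 + z + 3/20z²
  R(z) = 1 + z + 3/20z².

Find x<0 with |R(x)|<1.
x=-0.69: |R|=0.3814
R=1: x+3/20x²=0 ⇒ x=−20/3=-6.6667; min R=1−1/(4·3/20)=-0.6667>−1
Confirm numerically:
  x=-3.725: |R|=0.64366 <1
  x=-3.672: |R|=0.64946 <1
  x=-3.167: |R|=0.66252 <1
  x=-7.238: |R|=1.62030 >1
  x=-7.196: |R|=1.57136 >1
So |R|<1 on (-6.6667, 0).

(-6.6667, 0).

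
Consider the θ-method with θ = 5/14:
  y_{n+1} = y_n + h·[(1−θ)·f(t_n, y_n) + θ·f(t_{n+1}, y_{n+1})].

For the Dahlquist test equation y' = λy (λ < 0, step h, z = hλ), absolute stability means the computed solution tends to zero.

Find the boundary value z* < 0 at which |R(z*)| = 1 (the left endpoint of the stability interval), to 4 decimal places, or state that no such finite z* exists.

left endpoint -7.0000.

Set f=λy, z=hλ:
  y_{n+1} = y_n + z·[9/14·y_n + 5/14·y_{n+1}] ⇒ (1 − 5/14z)y_{n+1} = (1 + 9/14z)y_n
  R(z) = (1 + 9/14z)/(1 − 5/14z).

Boundary: |R(x)|=1, x<0.
x=-1.71: |R|=0.0616
R=−1: 1+9/14x = −1+5/14x ⇒ -2/7x=2 ⇒ x=2/(-2/7)=-7.0000
Confirm numerically:
  x=-5.121: |R|=0.81023 <1
  x=-4.018: |R|=0.65010 <1
  x=-2.888: |R|=0.42166 <1
  x=-7.577: |R|=1.04448 >1
  x=-7.106: |R|=1.00856 >1
Stable set (-7.0000, 0).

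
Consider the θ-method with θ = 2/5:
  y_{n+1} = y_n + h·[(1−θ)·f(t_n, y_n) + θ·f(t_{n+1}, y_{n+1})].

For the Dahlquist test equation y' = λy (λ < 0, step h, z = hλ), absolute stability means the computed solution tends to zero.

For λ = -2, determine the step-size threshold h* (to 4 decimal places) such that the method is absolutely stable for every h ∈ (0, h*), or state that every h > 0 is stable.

(-10.0000,0); λ=-2 ⇒ h* = (10)/2 = 5.0000.

Set f=λy, z=hλ:
  y_{n+1} = y_n + z·[3/5·y_n + 2/5·y_{n+1}] ⇒ (1 − 2/5z)y_{n+1} = (1 + 3/5z)y_n
  ⇒ R(z) = (1 + 3/5z)/(1 − 2/5z).

Boundary: |R(x)|=1, x<0.
x=-0.96: |R|=0.3064
R=−1: 1+3/5x = −1+2/5x ⇒ -1/5x=2 ⇒ x=2/(-1/5)=-10.0000
Confirm numerically:
  x=-7.678: |R|=0.88593 <1
  x=-6.055: |R|=0.76943 <1
  x=-4.519: |R|=0.60956 <1
  x=-10.538: |R|=1.02063 >1
  x=-10.168: |R|=1.00663 >1
Interval (-10.0000, 0).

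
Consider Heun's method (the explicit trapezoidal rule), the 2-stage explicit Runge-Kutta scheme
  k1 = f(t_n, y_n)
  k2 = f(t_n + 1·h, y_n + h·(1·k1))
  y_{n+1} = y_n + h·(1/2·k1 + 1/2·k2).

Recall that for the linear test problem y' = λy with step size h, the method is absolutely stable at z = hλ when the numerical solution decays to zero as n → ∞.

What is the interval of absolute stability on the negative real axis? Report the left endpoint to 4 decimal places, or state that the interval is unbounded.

(-2.0000, 0).

Test eqn y'=λy, z=hλ:
  order 2, 2-stage ⇒ R(z)=1+z+z^2/2
  (e.g. R(-1.25)=0.53125, |R|=0.53125)

Find x<0 with |R(x)|<1.
x=-1.25: |R|=0.5312
|R(-1.92)|=0.9232 |R(-1.1)|=0.5050 |R(-1.06)|=0.5018
Bisect:
  x_lo=-2.4163 |R|=1.5029  x_hi=-0.1193 |R|=0.8878
  mid=-1.26777 |R|=0.53585 →hi
  mid=-1.84202 |R|=0.85450 →hi
  mid=-2.12915 |R|=1.13749 →lo
  mid=-1.98558 |R|=0.98569 →hi
  mid=-2.05737 |R|=1.05901 →lo
  mid=-2.02148 |R|=1.02171 →lo
  mid=-2.00353 |R|=1.00354 →lo
  mid=-1.99456 |R|=0.99457 →hi
  mid=-1.99904 |R|=0.99904 →hi
  mid=-2.00129 |R|=1.00129 →lo
  ...
  [-2.00002,-1.99988] ⇒ x*=-2.0000
Stable set (-2.0000, 0).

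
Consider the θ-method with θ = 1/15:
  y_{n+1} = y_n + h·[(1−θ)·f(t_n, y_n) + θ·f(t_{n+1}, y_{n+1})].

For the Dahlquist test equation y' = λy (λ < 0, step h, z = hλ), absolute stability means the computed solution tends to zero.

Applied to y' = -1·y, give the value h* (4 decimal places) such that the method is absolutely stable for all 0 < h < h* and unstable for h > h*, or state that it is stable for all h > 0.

With y'=λy (z=hλ):
  y_{n+1} = y_n + z·[14/15·y_n + 1/15·y_{n+1}] ⇒ (1 − 1/15z)y_{n+1} = (1 + 14/15z)y_n
  Hence R(z) = (1 + 14/15z)/(1 − 1/15z).

Boundary: |R(x)|=1, x<0.
x=-0.7: |R|=0.3312
R=−1: 1+14/15x = −1+1/15x ⇒ -13/15x=2 ⇒ x=2/(-13/15)=-2.3077
Confirm numerically:
  x=-2.020: |R|=0.78026 <1
  x=-1.405: |R|=0.28467 <1
  x=-1.155: |R|=0.07242 <1
  x=-0.970: |R|=0.08892 <1
  x=-2.840: |R|=1.38789 >1
  x=-2.788: |R|=1.35102 >1
  x=-2.412: |R|=1.07788 >1
Interval (-2.3077, 0).

(-2.3077,0); λ=-1 ⇒ h* = (30/13)/1 = 2.3077.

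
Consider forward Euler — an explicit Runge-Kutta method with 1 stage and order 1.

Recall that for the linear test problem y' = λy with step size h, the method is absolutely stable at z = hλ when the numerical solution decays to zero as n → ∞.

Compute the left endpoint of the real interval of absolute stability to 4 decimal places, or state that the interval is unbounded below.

On y'=λy, z=hλ:
  order 1, 1-stage ⇒ R(z)=1+z
  (e.g. R(-0.95)=0.05000, |R|=0.05000)

Need |R(x)|<1, x<0.
x=-0.95: |R|=0.0500
|R(-2.35)|=1.3500 |R(-1.1)|=0.1000 |R(-0.95)|=0.0500
Bisect:
  x_lo=-2.3425 |R|=1.3425  x_hi=-0.1621 |R|=0.8379
  mid=-1.25233 |R|=0.25233 →hi
  mid=-1.79743 |R|=0.79743 →hi
  mid=-2.06998 |R|=1.06998 →lo
  mid=-1.93370 |R|=0.93370 →hi
  mid=-2.00184 |R|=1.00184 →lo
  mid=-1.96777 |R|=0.96777 →hi
  mid=-1.98480 |R|=0.98480 →hi
  mid=-1.99332 |R|=0.99332 →hi
  ...
  [-2.00011,-1.99998] ⇒ x*=-2.0000
Interval (-2.0000, 0).

left endpoint -2.0000.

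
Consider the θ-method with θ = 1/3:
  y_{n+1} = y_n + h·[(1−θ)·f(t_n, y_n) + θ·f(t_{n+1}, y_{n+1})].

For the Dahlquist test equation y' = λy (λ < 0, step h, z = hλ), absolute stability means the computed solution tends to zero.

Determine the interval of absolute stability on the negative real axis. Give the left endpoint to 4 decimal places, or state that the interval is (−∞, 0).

Set f=λy, z=hλ:
  y_{n+1} = y_n + z·[2/3·y_n + 1/3·y_{n+1}] ⇒ (1 − 1/3z)y_{n+1} = (1 + 2/3z)y_n
  Hence R(z) = (1 + 2/3z)/(1 − 1/3z).

Find x<0 with |R(x)|<1.
x=-0.35: |R|=0.6866
R=−1: 1+2/3x = −1+1/3x ⇒ -1/3x=2 ⇒ x=2/(-1/3)=-6.0000
Confirm numerically:
  x=-5.612: |R|=0.95495 <1
  x=-4.799: |R|=0.84601 <1
  x=-4.114: |R|=0.73489 <1
  x=-2.693: |R|=0.41911 <1
  x=-6.463: |R|=1.04893 >1
  x=-6.419: |R|=1.04448 >1
Stable set (-6.0000, 0).

(-6.0000, 0).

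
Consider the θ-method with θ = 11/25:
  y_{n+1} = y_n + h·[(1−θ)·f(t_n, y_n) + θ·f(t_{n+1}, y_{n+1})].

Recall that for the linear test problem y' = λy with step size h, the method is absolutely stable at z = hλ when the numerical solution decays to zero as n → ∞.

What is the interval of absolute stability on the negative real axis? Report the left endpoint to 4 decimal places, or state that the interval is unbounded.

z∈(-16.6667,0).

Set f=λy, z=hλ:
  y_{n+1} = y_n + z·[14/25·y_n + 11/25·y_{n+1}] ⇒ (1 − 11/25z)y_{n+1} = (1 + 14/25z)y_n
  Hence R(z) = (1 + 14/25z)/(1 − 11/25z).

Boundary: |R(x)|=1, x<0.
x=-0.94: |R|=0.3350
R=−1: 1+14/25x = −1+11/25x ⇒ -3/25x=2 ⇒ x=2/(-3/25)=-16.6667
Confirm numerically:
  x=-15.262: |R|=0.97815 <1
  x=-12.280: |R|=0.91779 <1
  x=-12.093: |R|=0.91317 <1
  x=-11.717: |R|=0.90351 <1
  x=-17.181: |R|=1.00721 >1
  x=-16.994: |R|=1.00463 >1
Stable set (-16.6667, 0).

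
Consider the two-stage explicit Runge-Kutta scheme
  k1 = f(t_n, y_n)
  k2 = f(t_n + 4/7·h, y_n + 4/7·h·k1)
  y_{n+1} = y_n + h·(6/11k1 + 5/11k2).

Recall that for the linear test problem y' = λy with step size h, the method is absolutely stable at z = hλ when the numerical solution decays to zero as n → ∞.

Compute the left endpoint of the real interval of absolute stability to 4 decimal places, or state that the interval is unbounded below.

left endpoint -3.8500.

On y'=λy, z=hλ:
  k1=λy_n ⇒ h·k1=z·y_n;  k2=λ(1+4/7z)y_n ⇒ h·k2=z(1+4/7z)y_n
  y_{n+1}/y_n = 1 + 6/11z + 5/11z(1+4/7z) = 1 + z + 20/77z²
  R(z) = 1 + z + 20/77z².

Boundary: |R(x)|=1, x<0.
x=-1.65: |R|=0.0571
R=1: x+20/77x²=0 ⇒ x=−77/20=-3.8500; min R=1−1/(4·20/77)=0.0375>−1
Confirm numerically:
  x=-3.351: |R|=0.56568 <1
  x=-3.265: |R|=0.50389 <1
  x=-2.317: |R|=0.07741 <1
  x=-4.260: |R|=1.45366 >1
  x=-4.193: |R|=1.37356 >1
So |R|<1 on (-3.8500, 0).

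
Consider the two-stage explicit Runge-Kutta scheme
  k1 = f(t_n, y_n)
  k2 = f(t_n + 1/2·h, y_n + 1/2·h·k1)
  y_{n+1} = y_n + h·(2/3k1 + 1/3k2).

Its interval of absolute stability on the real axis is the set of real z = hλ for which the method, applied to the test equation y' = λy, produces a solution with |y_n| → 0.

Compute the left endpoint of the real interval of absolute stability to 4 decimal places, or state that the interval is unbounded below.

Set f=λy, z=hλ:
  k1=λy_n ⇒ h·k1=z·y_n;  k2=λ(1+1/2z)y_n ⇒ h·k2=z(1+1/2z)y_n
  y_{n+1}/y_n = 1 + 2/3z + 1/3z(1+1/2z) = 1 + z + 1/6z²
  R(z) = 1 + z + 1/6z².

Solve |R(x)|<1 on ℝ⁻.
x=-0.4: |R|=0.6267
R=1: x+1/6x²=0 ⇒ x=−6=-6.0000; min R=1−1/(4·1/6)=-0.5000>−1
Confirm numerically:
  x=-5.536: |R|=0.57188 <1
  x=-5.490: |R|=0.53335 <1
  x=-3.949: |R|=0.34990 <1
  x=-6.284: |R|=1.29744 >1
  x=-6.190: |R|=1.19602 >1
So |R|<1 on (-6.0000, 0).

z* = -6.0000.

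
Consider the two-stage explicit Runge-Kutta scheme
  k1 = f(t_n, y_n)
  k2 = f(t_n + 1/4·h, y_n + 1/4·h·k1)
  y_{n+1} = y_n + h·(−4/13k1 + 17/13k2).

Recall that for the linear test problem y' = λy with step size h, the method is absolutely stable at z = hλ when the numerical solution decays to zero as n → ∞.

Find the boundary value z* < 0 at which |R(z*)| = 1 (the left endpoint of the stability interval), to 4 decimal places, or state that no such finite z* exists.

Test eqn y'=λy, z=hλ:
  k1=λy_n ⇒ h·k1=z·y_n;  k2=λ(1+1/4z)y_n ⇒ h·k2=z(1+1/4z)y_n
  y_{n+1}/y_n = 1 − 4/13z + 17/13z(1+1/4z) = 1 + z + 17/52z²
  R(z) = 1 + z + 17/52z².

Solve |R(x)|<1 on ℝ⁻.
x=-1.73: |R|=0.2484
R=1: x+17/52x²=0 ⇒ x=−52/17=-3.0588; min R=1−1/(4·17/52)=0.2353>−1
Confirm numerically:
  x=-1.757: |R|=0.25223 <1
  x=-1.592: |R|=0.23657 <1
  x=-1.438: |R|=0.23803 <1
  x=-3.538: |R|=1.55424 >1
  x=-3.182: |R|=1.12814 >1
So |R|<1 on (-3.0588, 0).

z* = -3.0588.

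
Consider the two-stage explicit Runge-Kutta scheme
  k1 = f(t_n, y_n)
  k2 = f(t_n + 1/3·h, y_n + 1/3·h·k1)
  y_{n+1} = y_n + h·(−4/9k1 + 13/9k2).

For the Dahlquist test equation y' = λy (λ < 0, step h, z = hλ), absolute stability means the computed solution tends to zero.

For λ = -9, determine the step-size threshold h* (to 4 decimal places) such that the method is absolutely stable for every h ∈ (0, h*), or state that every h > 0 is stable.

(-2.0769,0); λ=-9 ⇒ h* = (27/13)/9 = 0.2308.

Set f=λy, z=hλ:
  k1=λy_n ⇒ h·k1=z·y_n;  k2=λ(1+1/3z)y_n ⇒ h·k2=z(1+1/3z)y_n
  y_{n+1}/y_n = 1 − 4/9z + 13/9z(1+1/3z) = 1 + z + 13/27z²
  so R(z) = 1 + z + 13/27z².

Solve |R(x)|<1 on ℝ⁻.
x=-1.36: |R|=0.5305
R=1: x+13/27x²=0 ⇒ x=−27/13=-2.0769; min R=1−1/(4·13/27)=0.4808>−1
Confirm numerically:
  x=-1.986: |R|=0.91306 <1
  x=-1.212: |R|=0.49527 <1
  x=-1.012: |R|=0.48111 <1
  x=-0.901: |R|=0.48987 <1
  x=-2.350: |R|=1.30898 >1
  x=-2.270: |R|=1.21103 >1
Interval (-2.0769, 0).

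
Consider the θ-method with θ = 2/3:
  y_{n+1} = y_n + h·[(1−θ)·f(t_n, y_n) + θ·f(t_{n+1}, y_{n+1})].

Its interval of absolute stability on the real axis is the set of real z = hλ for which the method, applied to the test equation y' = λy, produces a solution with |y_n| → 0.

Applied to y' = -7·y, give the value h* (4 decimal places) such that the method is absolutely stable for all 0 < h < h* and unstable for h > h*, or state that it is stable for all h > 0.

interval (−∞, 0). Any h>0 works for λ=-7.

Set f=λy, z=hλ:
  y_{n+1} = y_n + z·[1/3·y_n + 2/3·y_{n+1}] ⇒ (1 − 2/3z)y_{n+1} = (1 + 1/3z)y_n
  R(z) = (1 + 1/3z)/(1 − 2/3z).

Need |R(x)|<1, x<0.
x=-1.08: |R|=0.3721
x=-2: |R|=0.1429
x=-10: |R|=0.3043
x=-100: |R|=0.4778
θ=2/3≥1/2 ⇒ |1+1/3x|<|1−2/3x| ∀x<0 ⇒ interval (−∞,0).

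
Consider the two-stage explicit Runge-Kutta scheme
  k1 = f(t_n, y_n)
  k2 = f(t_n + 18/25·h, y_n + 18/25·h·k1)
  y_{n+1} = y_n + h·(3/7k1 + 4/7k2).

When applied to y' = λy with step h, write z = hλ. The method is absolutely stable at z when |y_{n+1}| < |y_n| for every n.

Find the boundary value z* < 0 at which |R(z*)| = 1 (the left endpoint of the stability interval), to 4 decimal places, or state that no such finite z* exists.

left endpoint -2.4306.

With y'=λy (z=hλ):
  k1=λy_n ⇒ h·k1=z·y_n;  k2=λ(1+18/25z)y_n ⇒ h·k2=z(1+18/25z)y_n
  y_{n+1}/y_n = 1 + 3/7z + 4/7z(1+18/25z) = 1 + z + 72/175z²
  R(z) = 1 + z + 72/175z².

Boundary: |R(x)|=1, x<0.
x=-1.35: |R|=0.3998
R=1: x+72/175x²=0 ⇒ x=−175/72=-2.4306; min R=1−1/(4·72/175)=0.3924>−1
Confirm numerically:
  x=-2.226: |R|=0.81266 <1
  x=-1.980: |R|=0.63296 <1
  x=-1.453: |R|=0.41561 <1
  x=-2.932: |R|=1.60490 >1
  x=-2.773: |R|=1.39069 >1
  x=-2.672: |R|=1.26543 >1
Interval (-2.4306, 0).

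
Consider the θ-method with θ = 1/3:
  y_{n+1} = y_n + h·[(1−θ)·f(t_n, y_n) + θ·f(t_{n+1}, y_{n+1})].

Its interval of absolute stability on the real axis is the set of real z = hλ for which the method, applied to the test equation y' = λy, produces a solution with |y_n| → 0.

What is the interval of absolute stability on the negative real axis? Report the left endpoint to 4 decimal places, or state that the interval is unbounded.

(-6.0000, 0).

Set f=λy, z=hλ:
  y_{n+1} = y_n + z·[2/3·y_n + 1/3·y_{n+1}] ⇒ (1 − 1/3z)y_{n+1} = (1 + 2/3z)y_n
  so R(z) = (1 + 2/3z)/(1 − 1/3z).

Boundary: |R(x)|=1, x<0.
x=-0.98: |R|=0.2613
R=−1: 1+2/3x = −1+1/3x ⇒ -1/3x=2 ⇒ x=2/(-1/3)=-6.0000
Confirm numerically:
  x=-5.375: |R|=0.92537 <1
  x=-4.412: |R|=0.78575 <1
  x=-3.892: |R|=0.69414 <1
  x=-3.686: |R|=0.65390 <1
  x=-6.497: |R|=1.05233 >1
  x=-6.328: |R|=1.03516 >1
  x=-6.134: |R|=1.01467 >1
So |R|<1 on (-6.0000, 0).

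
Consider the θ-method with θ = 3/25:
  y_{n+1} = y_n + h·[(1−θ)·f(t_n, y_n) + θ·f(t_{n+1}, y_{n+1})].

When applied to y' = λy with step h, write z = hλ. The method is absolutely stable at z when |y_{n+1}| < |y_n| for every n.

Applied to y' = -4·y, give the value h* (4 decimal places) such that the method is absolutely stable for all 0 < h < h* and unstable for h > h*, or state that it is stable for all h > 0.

(-2.6316,0); λ=-4 ⇒ h* = (50/19)/4 = 0.6579.

Test eqn y'=λy, z=hλ:
  y_{n+1} = y_n + z·[22/25·y_n + 3/25·y_{n+1}] ⇒ (1 − 3/25z)y_{n+1} = (1 + 22/25z)y_n
  ⇒ R(z) = (1 + 22/25z)/(1 − 3/25z).

Need |R(x)|<1, x<0.
x=-1.44: |R|=0.2278
R=−1: 1+22/25x = −1+3/25x ⇒ -19/25x=2 ⇒ x=2/(-19/25)=-2.6316
Confirm numerically:
  x=-2.018: |R|=0.62459 <1
  x=-1.834: |R|=0.50318 <1
  x=-1.479: |R|=0.25607 <1
  x=-2.733: |R|=1.05804 >1
  x=-2.724: |R|=1.05294 >1
Interval (-2.6316, 0).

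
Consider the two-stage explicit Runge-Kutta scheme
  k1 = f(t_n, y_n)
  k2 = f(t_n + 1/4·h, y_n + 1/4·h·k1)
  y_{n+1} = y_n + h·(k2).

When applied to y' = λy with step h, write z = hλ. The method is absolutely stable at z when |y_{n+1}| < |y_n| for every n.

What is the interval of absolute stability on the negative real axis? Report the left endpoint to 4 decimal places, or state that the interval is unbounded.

Set f=λy, z=hλ:
  k1=λy_n ⇒ h·k1=z·y_n;  k2=λ(1+1/4z)y_n ⇒ h·k2=z(1+1/4z)y_n
  y_{n+1}/y_n = 1 + z(1+1/4z) = 1 + z + 1/4z²
  Hence R(z) = 1 + z + 1/4z².

Need |R(x)|<1, x<0.
x=-0.83: |R|=0.3422
R=1: x+1/4x²=0 ⇒ x=−4=-4.0000; min R=1−1/(4·1/4)=0.0000>−1
Confirm numerically:
  x=-3.952: |R|=0.95258 <1
  x=-3.264: |R|=0.39942 <1
  x=-2.739: |R|=0.13653 <1
  x=-1.711: |R|=0.02088 <1
  x=-4.185: |R|=1.19356 >1
  x=-4.155: |R|=1.16101 >1
Stable set (-4.0000, 0).

(-4.0000, 0).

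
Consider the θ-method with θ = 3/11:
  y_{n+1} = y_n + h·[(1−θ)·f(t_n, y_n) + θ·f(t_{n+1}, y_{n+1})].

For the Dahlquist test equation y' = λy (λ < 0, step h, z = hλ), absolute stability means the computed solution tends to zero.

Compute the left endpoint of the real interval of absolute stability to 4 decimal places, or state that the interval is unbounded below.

On y'=λy, z=hλ:
  y_{n+1} = y_n + z·[8/11·y_n + 3/11·y_{n+1}] ⇒ (1 − 3/11z)y_{n+1} = (1 + 8/11z)y_n
  ⇒ R(z) = (1 + 8/11z)/(1 − 3/11z).

Boundary: |R(x)|=1, x<0.
x=-0.53: |R|=0.5369
R=−1: 1+8/11x = −1+3/11x ⇒ -5/11x=2 ⇒ x=2/(-5/11)=-4.4000
Confirm numerically:
  x=-3.849: |R|=0.87781 <1
  x=-2.968: |R|=0.64027 <1
  x=-2.620: |R|=0.52810 <1
  x=-2.560: |R|=0.50749 <1
  x=-4.997: |R|=1.11485 >1
  x=-4.674: |R|=1.05475 >1
So |R|<1 on (-4.4000, 0).

left endpoint -4.4000.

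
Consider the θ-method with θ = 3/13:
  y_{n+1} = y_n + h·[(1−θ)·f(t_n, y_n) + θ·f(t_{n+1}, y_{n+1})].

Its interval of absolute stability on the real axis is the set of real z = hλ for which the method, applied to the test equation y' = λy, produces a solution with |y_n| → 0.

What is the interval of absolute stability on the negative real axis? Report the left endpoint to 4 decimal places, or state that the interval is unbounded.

On y'=λy, z=hλ:
  y_{n+1} = y_n + z·[10/13·y_n + 3/13·y_{n+1}] ⇒ (1 − 3/13z)y_{n+1} = (1 + 10/13z)y_n
  R(z) = (1 + 10/13z)/(1 − 3/13z).

Boundary: |R(x)|=1, x<0.
x=-0.82: |R|=0.3105
R=−1: 1+10/13x = −1+3/13x ⇒ -7/13x=2 ⇒ x=2/(-7/13)=-3.7143
Confirm numerically:
  x=-3.549: |R|=0.95107 <1
  x=-2.745: |R|=0.68048 <1
  x=-2.042: |R|=0.38795 <1
  x=-4.263: |R|=1.14894 >1
  x=-3.891: |R|=1.05014 >1
So |R|<1 on (-3.7143, 0).

z∈(-3.7143,0).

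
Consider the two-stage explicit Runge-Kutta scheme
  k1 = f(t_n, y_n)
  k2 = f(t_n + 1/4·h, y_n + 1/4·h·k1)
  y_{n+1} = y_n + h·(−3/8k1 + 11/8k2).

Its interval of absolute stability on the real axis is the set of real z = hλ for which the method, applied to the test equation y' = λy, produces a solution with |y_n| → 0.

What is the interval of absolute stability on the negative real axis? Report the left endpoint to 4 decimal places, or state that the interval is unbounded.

On y'=λy, z=hλ:
  k1=λy_n ⇒ h·k1=z·y_n;  k2=λ(1+1/4z)y_n ⇒ h·k2=z(1+1/4z)y_n
  y_{n+1}/y_n = 1 − 3/8z + 11/8z(1+1/4z) = 1 + z + 11/32z²
  R(z) = 1 + z + 11/32z².

Need |R(x)|<1, x<0.
x=-0.8: |R|=0.4200
R=1: x+11/32x²=0 ⇒ x=−32/11=-2.9091; min R=1−1/(4·11/32)=0.2727>−1
Confirm numerically:
  x=-2.542: |R|=0.67923 <1
  x=-2.137: |R|=0.43283 <1
  x=-2.006: |R|=0.37726 <1
  x=-3.425: |R|=1.60740 >1
  x=-3.300: |R|=1.44344 >1
So |R|<1 on (-2.9091, 0).

(-2.9091, 0).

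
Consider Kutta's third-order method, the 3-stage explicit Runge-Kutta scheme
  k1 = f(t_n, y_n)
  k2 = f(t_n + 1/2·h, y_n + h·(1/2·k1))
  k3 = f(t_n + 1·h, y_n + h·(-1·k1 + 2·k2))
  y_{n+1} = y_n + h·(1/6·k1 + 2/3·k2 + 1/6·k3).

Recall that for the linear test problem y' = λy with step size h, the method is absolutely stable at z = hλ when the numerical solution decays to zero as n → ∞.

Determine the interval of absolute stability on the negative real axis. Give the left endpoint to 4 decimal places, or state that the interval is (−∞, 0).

z∈(-2.5127,0).

Set f=λy, z=hλ:
  order 3, 3-stage ⇒ R(z)=1+z+z^2/2+z^3/6
  (e.g. R(-0.59)=0.54982, |R|=0.54982)

Solve |R(x)|<1 on ℝ⁻.
x=-0.59: |R|=0.5498
|R(-2.88)|=1.7141 |R(-2.69)|=1.3161 |R(-2.36)|=0.7659
Bisect:
  x_lo=-3.0032 |R|=2.0079  x_hi=-0.0901 |R|=0.9138
  mid=-1.54664 |R|=0.03279 →hi
  mid=-2.27491 |R|=0.64949 →hi
  mid=-2.63904 |R|=1.22005 →lo
  mid=-2.45697 |R|=0.91062 →hi
  mid=-2.54801 |R|=1.05892 →lo
  mid=-2.50249 |R|=0.98322 →hi
  mid=-2.52525 |R|=1.02068 →lo
  ...
  [-2.51280,-2.51262] ⇒ x*=-2.5127
Interval (-2.5127, 0).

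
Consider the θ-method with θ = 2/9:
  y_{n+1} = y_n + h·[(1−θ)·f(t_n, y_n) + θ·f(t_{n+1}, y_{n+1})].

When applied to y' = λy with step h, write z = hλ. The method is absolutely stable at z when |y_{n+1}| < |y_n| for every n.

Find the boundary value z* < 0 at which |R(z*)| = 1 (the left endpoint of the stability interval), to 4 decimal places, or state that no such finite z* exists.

z* = -3.6000.

Test eqn y'=λy, z=hλ:
  y_{n+1} = y_n + z·[7/9·y_n + 2/9·y_{n+1}] ⇒ (1 − 2/9z)y_{n+1} = (1 + 7/9z)y_n
  Hence R(z) = (1 + 7/9z)/(1 − 2/9z).

Need |R(x)|<1, x<0.
x=-1.76: |R|=0.2652
R=−1: 1+7/9x = −1+2/9x ⇒ -5/9x=2 ⇒ x=2/(-5/9)=-3.6000
Confirm numerically:
  x=-3.388: |R|=0.93281 <1
  x=-3.218: |R|=0.87626 <1
  x=-2.994: |R|=0.79784 <1
  x=-1.586: |R|=0.17269 <1
  x=-3.820: |R|=1.06611 >1
  x=-3.793: |R|=1.05818 >1
Stable set (-3.6000, 0).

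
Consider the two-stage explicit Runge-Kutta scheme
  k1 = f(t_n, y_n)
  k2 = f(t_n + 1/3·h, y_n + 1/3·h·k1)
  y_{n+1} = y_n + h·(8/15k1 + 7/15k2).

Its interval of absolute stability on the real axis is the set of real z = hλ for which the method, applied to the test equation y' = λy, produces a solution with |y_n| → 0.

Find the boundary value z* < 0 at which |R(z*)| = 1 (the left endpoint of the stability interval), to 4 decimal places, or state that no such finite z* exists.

Set f=λy, z=hλ:
  k1=λy_n ⇒ h·k1=z·y_n;  k2=λ(1+1/3z)y_n ⇒ h·k2=z(1+1/3z)y_n
  y_{n+1}/y_n = 1 + 8/15z + 7/15z(1+1/3z) = 1 + z + 7/45z²
  so R(z) = 1 + z + 7/45z².

Need |R(x)|<1, x<0.
x=-1.6: |R|=0.2018
R=1: x+7/45x²=0 ⇒ x=−45/7=-6.4286; min R=1−1/(4·7/45)=-0.6071>−1
Confirm numerically:
  x=-5.607: |R|=0.28343 <1
  x=-4.800: |R|=0.21600 <1
  x=-4.446: |R|=0.37115 <1
  x=-3.548: |R|=0.58982 <1
  x=-6.891: |R|=1.49569 >1
  x=-6.490: |R|=1.06202 >1
So |R|<1 on (-6.4286, 0).

left endpoint -6.4286.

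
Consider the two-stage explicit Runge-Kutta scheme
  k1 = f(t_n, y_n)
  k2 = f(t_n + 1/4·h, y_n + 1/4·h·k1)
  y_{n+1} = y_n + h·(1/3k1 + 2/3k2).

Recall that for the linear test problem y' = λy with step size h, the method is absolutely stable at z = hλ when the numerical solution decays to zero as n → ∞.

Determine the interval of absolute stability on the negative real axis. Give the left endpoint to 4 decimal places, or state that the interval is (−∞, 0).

(-6.0000, 0).

With y'=λy (z=hλ):
  k1=λy_n ⇒ h·k1=z·y_n;  k2=λ(1+1/4z)y_n ⇒ h·k2=z(1+1/4z)y_n
  y_{n+1}/y_n = 1 + 1/3z + 2/3z(1+1/4z) = 1 + z + 1/6z²
  so R(z) = 1 + z + 1/6z².

Boundary: |R(x)|=1, x<0.
x=-0.4: |R|=0.6267
R=1: x+1/6x²=0 ⇒ x=−6=-6.0000; min R=1−1/(4·1/6)=-0.5000>−1
Confirm numerically:
  x=-4.524: |R|=0.11290 <1
  x=-4.510: |R|=0.11998 <1
  x=-4.164: |R|=0.27418 <1
  x=-4.039: |R|=0.32008 <1
  x=-6.454: |R|=1.48835 >1
  x=-6.316: |R|=1.33264 >1
  x=-6.265: |R|=1.27670 >1
Interval (-6.0000, 0).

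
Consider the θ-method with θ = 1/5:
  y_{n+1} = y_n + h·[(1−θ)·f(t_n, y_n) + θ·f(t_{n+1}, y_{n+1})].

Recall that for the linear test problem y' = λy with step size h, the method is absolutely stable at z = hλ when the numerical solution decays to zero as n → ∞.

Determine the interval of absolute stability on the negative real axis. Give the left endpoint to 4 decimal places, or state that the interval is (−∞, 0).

z∈(-3.3333,0).

With y'=λy (z=hλ):
  y_{n+1} = y_n + z·[4/5·y_n + 1/5·y_{n+1}] ⇒ (1 − 1/5z)y_{n+1} = (1 + 4/5z)y_n
  Hence R(z) = (1 + 4/5z)/(1 − 1/5z).

Need |R(x)|<1, x<0.
x=-0.37: |R|=0.6555
R=−1: 1+4/5x = −1+1/5x ⇒ -3/5x=2 ⇒ x=2/(-3/5)=-3.3333
Confirm numerically:
  x=-3.281: |R|=0.98104 <1
  x=-2.809: |R|=0.79857 <1
  x=-2.375: |R|=0.61017 <1
  x=-2.090: |R|=0.47391 <1
  x=-3.805: |R|=1.16070 >1
  x=-3.562: |R|=1.08012 >1
  x=-3.365: |R|=1.01136 >1
So |R|<1 on (-3.3333, 0).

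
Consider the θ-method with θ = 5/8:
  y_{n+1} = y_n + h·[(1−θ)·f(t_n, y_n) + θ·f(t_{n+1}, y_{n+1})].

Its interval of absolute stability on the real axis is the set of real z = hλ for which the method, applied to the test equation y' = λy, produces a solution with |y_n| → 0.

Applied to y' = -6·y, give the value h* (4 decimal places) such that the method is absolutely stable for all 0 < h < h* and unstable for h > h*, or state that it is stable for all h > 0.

interval (−∞, 0). Any h>0 works for λ=-6.

Test eqn y'=λy, z=hλ:
  y_{n+1} = y_n + z·[3/8·y_n + 5/8·y_{n+1}] ⇒ (1 − 5/8z)y_{n+1} = (1 + 3/8z)y_n
  Hence R(z) = (1 + 3/8z)/(1 − 5/8z).

Need |R(x)|<1, x<0.
x=-1.6: |R|=0.2000
x=-2: |R|=0.1111
x=-10: |R|=0.3793
x=-100: |R|=0.5748
θ=5/8≥1/2 ⇒ |1+3/8x|<|1−5/8x| ∀x<0 ⇒ unbounded interval.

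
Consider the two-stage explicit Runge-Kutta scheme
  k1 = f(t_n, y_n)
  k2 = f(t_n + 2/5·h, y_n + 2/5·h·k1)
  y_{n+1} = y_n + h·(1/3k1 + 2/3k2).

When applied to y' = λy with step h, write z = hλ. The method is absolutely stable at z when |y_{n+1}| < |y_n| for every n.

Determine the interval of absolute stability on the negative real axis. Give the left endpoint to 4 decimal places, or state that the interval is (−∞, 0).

(-3.7500, 0).

With y'=λy (z=hλ):
  k1=λy_n ⇒ h·k1=z·y_n;  k2=λ(1+2/5z)y_n ⇒ h·k2=z(1+2/5z)y_n
  y_{n+1}/y_n = 1 + 1/3z + 2/3z(1+2/5z) = 1 + z + 4/15z²
  R(z) = 1 + z + 4/15z².

Need |R(x)|<1, x<0.
x=-1.05: |R|=0.2440
R=1: x+4/15x²=0 ⇒ x=−15/4=-3.7500; min R=1−1/(4·4/15)=0.0625>−1
Confirm numerically:
  x=-2.616: |R|=0.20892 <1
  x=-1.783: |R|=0.06476 <1
  x=-1.501: |R|=0.09980 <1
  x=-4.142: |R|=1.43298 >1
  x=-3.873: |R|=1.12703 >1
Interval (-3.7500, 0).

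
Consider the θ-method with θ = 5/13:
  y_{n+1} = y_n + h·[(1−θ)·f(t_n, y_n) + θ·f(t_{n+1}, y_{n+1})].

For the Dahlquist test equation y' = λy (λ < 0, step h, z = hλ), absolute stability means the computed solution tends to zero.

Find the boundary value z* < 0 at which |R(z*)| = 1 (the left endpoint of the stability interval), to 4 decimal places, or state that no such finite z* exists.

Test eqn y'=λy, z=hλ:
  y_{n+1} = y_n + z·[8/13·y_n + 5/13·y_{n+1}] ⇒ (1 − 5/13z)y_{n+1} = (1 + 8/13z)y_n
  ⇒ R(z) = (1 + 8/13z)/(1 − 5/13z).

Solve |R(x)|<1 on ℝ⁻.
x=-1.2: |R|=0.1789
R=−1: 1+8/13x = −1+5/13x ⇒ -3/13x=2 ⇒ x=2/(-3/13)=-8.6667
Confirm numerically:
  x=-8.006: |R|=0.96262 <1
  x=-7.532: |R|=0.93281 <1
  x=-7.458: |R|=0.92790 <1
  x=-6.938: |R|=0.89126 <1
  x=-9.251: |R|=1.02958 >1
  x=-9.001: |R|=1.01729 >1
Stable set (-8.6667, 0).

left endpoint -8.6667.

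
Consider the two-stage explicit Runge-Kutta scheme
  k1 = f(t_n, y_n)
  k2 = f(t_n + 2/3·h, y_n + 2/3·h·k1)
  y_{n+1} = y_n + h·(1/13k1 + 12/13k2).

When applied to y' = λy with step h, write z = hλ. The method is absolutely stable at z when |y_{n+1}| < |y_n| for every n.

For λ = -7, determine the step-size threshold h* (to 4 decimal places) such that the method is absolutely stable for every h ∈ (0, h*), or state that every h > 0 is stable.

With y'=λy (z=hλ):
  k1=λy_n ⇒ h·k1=z·y_n;  k2=λ(1+2/3z)y_n ⇒ h·k2=z(1+2/3z)y_n
  y_{n+1}/y_n = 1 + 1/13z + 12/13z(1+2/3z) = 1 + z + 8/13z²
  so R(z) = 1 + z + 8/13z².

Boundary: |R(x)|=1, x<0.
x=-1.01: |R|=0.6178
R=1: x+8/13x²=0 ⇒ x=−13/8=-1.6250; min R=1−1/(4·8/13)=0.5938>−1
Confirm numerically:
  x=-1.172: |R|=0.67328 <1
  x=-1.110: |R|=0.64822 <1
  x=-1.082: |R|=0.63845 <1
  x=-1.069: |R|=0.63424 <1
  x=-2.203: |R|=1.78359 >1
  x=-1.695: |R|=1.07302 >1
Stable set (-1.6250, 0).

(-1.6250,0); λ=-7 ⇒ h* = (13/8)/7 = 0.2321.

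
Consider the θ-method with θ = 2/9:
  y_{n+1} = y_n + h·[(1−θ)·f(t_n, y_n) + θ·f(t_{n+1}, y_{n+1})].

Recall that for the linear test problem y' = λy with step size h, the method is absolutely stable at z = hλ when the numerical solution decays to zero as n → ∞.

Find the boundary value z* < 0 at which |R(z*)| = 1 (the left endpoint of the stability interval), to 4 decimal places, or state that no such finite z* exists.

left endpoint -3.6000.

On y'=λy, z=hλ:
  y_{n+1} = y_n + z·[7/9·y_n + 2/9·y_{n+1}] ⇒ (1 − 2/9z)y_{n+1} = (1 + 7/9z)y_n
  ⇒ R(z) = (1 + 7/9z)/(1 − 2/9z).

Boundary: |R(x)|=1, x<0.
x=-1.11: |R|=0.1096
R=−1: 1+7/9x = −1+2/9x ⇒ -5/9x=2 ⇒ x=2/(-5/9)=-3.6000
Confirm numerically:
  x=-2.753: |R|=0.70805 <1
  x=-2.751: |R|=0.70728 <1
  x=-2.750: |R|=0.70690 <1
  x=-1.819: |R|=0.29538 <1
  x=-3.807: |R|=1.06230 >1
  x=-3.769: |R|=1.05109 >1
Interval (-3.6000, 0).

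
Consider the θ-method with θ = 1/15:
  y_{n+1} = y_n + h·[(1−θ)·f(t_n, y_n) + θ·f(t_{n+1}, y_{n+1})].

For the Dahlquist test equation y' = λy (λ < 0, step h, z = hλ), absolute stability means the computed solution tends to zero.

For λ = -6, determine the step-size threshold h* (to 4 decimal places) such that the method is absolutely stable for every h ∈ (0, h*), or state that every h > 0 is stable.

(-2.3077,0); λ=-6 ⇒ h* = (30/13)/6 = 0.3846.

On y'=λy, z=hλ:
  y_{n+1} = y_n + z·[14/15·y_n + 1/15·y_{n+1}] ⇒ (1 − 1/15z)y_{n+1} = (1 + 14/15z)y_n
  so R(z) = (1 + 14/15z)/(1 − 1/15z).

Solve |R(x)|<1 on ℝ⁻.
x=-0.59: |R|=0.4323
R=−1: 1+14/15x = −1+1/15x ⇒ -13/15x=2 ⇒ x=2/(-13/15)=-2.3077
Confirm numerically:
  x=-1.942: |R|=0.71940 <1
  x=-1.698: |R|=0.52533 <1
  x=-1.684: |R|=0.51403 <1
  x=-2.483: |R|=1.13036 >1
  x=-2.453: |R|=1.10823 >1
So |R|<1 on (-2.3077, 0).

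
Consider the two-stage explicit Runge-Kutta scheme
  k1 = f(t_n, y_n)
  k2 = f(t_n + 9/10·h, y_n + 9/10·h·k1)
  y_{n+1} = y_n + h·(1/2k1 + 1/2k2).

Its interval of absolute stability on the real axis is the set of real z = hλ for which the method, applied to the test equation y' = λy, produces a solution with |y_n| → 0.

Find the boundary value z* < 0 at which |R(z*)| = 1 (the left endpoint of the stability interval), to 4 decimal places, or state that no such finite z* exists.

left endpoint -2.2222.

With y'=λy (z=hλ):
  k1=λy_n ⇒ h·k1=z·y_n;  k2=λ(1+9/10z)y_n ⇒ h·k2=z(1+9/10z)y_n
  y_{n+1}/y_n = 1 + 1/2z + 1/2z(1+9/10z) = 1 + z + 9/20z²
  ⇒ R(z) = 1 + z + 9/20z².

Solve |R(x)|<1 on ℝ⁻.
x=-0.52: |R|=0.6017
R=1: x+9/20x²=0 ⇒ x=−20/9=-2.2222; min R=1−1/(4·9/20)=0.4444>−1
Confirm numerically:
  x=-2.089: |R|=0.87476 <1
  x=-1.701: |R|=0.60103 <1
  x=-0.936: |R|=0.45824 <1
  x=-2.641: |R|=1.49770 >1
  x=-2.600: |R|=1.44200 >1
  x=-2.583: |R|=1.41935 >1
So |R|<1 on (-2.2222, 0).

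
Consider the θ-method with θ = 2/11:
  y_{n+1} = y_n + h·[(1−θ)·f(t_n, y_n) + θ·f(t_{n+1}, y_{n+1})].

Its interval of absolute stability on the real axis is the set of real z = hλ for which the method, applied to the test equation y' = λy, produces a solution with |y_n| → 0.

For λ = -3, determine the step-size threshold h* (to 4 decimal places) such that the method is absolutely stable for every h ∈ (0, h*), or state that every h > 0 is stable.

On y'=λy, z=hλ:
  y_{n+1} = y_n + z·[9/11·y_n + 2/11·y_{n+1}] ⇒ (1 − 2/11z)y_{n+1} = (1 + 9/11z)y_n
  Hence R(z) = (1 + 9/11z)/(1 − 2/11z).

Need |R(x)|<1, x<0.
x=-0.99: |R|=0.1610
R=−1: 1+9/11x = −1+2/11x ⇒ -7/11x=2 ⇒ x=2/(-7/11)=-3.1429
Confirm numerically:
  x=-2.562: |R|=0.74783 <1
  x=-1.695: |R|=0.29569 <1
  x=-1.525: |R|=0.19395 <1
  x=-3.682: |R|=1.20551 >1
  x=-3.407: |R|=1.10379 >1
  x=-3.368: |R|=1.08886 >1
Interval (-3.1429, 0).

(-3.1429,0); λ=-3 ⇒ h* = (22/7)/3 = 1.0476.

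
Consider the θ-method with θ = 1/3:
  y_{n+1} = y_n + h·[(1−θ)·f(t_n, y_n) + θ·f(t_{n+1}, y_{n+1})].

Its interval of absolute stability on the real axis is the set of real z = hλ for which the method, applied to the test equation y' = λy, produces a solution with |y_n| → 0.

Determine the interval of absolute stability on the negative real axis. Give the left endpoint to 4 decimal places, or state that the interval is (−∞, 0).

Set f=λy, z=hλ:
  y_{n+1} = y_n + z·[2/3·y_n + 1/3·y_{n+1}] ⇒ (1 − 1/3z)y_{n+1} = (1 + 2/3z)y_n
  Hence R(z) = (1 + 2/3z)/(1 − 1/3z).

Need |R(x)|<1, x<0.
x=-1.64: |R|=0.0603
R=−1: 1+2/3x = −1+1/3x ⇒ -1/3x=2 ⇒ x=2/(-1/3)=-6.0000
Confirm numerically:
  x=-5.253: |R|=0.90949 <1
  x=-3.108: |R|=0.52652 <1
  x=-2.910: |R|=0.47716 <1
  x=-6.209: |R|=1.02270 >1
  x=-6.056: |R|=1.00618 >1
Interval (-6.0000, 0).

z∈(-6.0000,0).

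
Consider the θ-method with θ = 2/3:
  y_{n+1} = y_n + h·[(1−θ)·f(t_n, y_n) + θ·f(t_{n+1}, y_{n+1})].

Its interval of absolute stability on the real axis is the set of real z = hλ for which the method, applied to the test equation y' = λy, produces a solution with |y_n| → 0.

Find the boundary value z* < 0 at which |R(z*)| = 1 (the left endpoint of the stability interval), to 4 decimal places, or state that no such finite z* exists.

Set f=λy, z=hλ:
  y_{n+1} = y_n + z·[1/3·y_n + 2/3·y_{n+1}] ⇒ (1 − 2/3z)y_{n+1} = (1 + 1/3z)y_n
  R(z) = (1 + 1/3z)/(1 − 2/3z).

Solve |R(x)|<1 on ℝ⁻.
x=-1.72: |R|=0.1988
x=-2: |R|=0.1429
x=-10: |R|=0.3043
x=-100: |R|=0.4778
θ=2/3≥1/2 ⇒ |1+1/3x|<|1−2/3x| ∀x<0 ⇒ interval (−∞,0).

(−∞, 0) — no finite endpoint.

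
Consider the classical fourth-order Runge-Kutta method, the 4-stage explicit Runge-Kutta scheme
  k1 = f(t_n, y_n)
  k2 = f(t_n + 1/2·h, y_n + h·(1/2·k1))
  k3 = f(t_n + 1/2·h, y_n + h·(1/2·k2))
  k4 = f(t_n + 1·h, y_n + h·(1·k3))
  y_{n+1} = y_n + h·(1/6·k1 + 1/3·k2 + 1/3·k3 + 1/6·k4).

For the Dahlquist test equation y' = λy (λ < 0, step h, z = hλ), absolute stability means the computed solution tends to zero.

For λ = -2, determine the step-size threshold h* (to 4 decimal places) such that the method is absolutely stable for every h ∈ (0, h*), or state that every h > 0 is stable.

Test eqn y'=λy, z=hλ:
  order 4, 4-stage ⇒ R(z)=1+z+z^2/2+z^3/6+z^4/24
  (e.g. R(-0.58)=0.56040, |R|=0.56040)

Find x<0 with |R(x)|<1.
x=-0.58: |R|=0.5604
|R(-2.36)|=0.5266 |R(-0.89)|=0.4147 |R(-0.6)|=0.5494
Bisect:
  x_lo=-3.4043 |R|=2.4112  x_hi=-0.2834 |R|=0.7532
  mid=-1.84388 |R|=0.29287 →hi
  mid=-2.62411 |R|=0.78297 →hi
  mid=-3.01423 |R|=1.40371 →lo
  mid=-2.81917 |R|=1.05229 →lo
  mid=-2.72164 |R|=0.90820 →hi
  mid=-2.77040 |R|=0.97778 →hi
  mid=-2.79479 |R|=1.01441 →lo
  mid=-2.78260 |R|=0.99594 →hi
  mid=-2.78869 |R|=1.00513 →lo
  ...
  [-2.78545,-2.78526] ⇒ x*=-2.7853
So |R|<1 on (-2.7853, 0).

(-2.7853,0); λ=-2 ⇒ h* = 1.3926.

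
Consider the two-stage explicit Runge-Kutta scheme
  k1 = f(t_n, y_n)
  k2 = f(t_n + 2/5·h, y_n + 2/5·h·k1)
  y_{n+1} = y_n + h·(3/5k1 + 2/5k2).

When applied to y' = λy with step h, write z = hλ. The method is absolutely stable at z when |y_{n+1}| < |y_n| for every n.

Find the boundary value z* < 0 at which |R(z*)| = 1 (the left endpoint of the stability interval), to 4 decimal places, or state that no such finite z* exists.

left endpoint -6.2500.

Test eqn y'=λy, z=hλ:
  k1=λy_n ⇒ h·k1=z·y_n;  k2=λ(1+2/5z)y_n ⇒ h·k2=z(1+2/5z)y_n
  y_{n+1}/y_n = 1 + 3/5z + 2/5z(1+2/5z) = 1 + z + 4/25z²
  R(z) = 1 + z + 4/25z².

Boundary: |R(x)|=1, x<0.
x=-0.36: |R|=0.6607
R=1: x+4/25x²=0 ⇒ x=−25/4=-6.2500; min R=1−1/(4·4/25)=-0.5625>−1
Confirm numerically:
  x=-6.216: |R|=0.96618 <1
  x=-5.950: |R|=0.71440 <1
  x=-4.095: |R|=0.41196 <1
  x=-6.482: |R|=1.24061 >1
  x=-6.299: |R|=1.04938 >1
Stable set (-6.2500, 0).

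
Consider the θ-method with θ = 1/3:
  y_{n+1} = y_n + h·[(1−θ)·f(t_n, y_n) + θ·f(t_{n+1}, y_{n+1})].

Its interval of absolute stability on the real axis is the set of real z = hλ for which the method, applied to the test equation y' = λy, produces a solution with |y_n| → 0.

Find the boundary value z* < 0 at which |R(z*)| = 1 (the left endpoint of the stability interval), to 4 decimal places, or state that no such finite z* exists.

Test eqn y'=λy, z=hλ:
  y_{n+1} = y_n + z·[2/3·y_n + 1/3·y_{n+1}] ⇒ (1 − 1/3z)y_{n+1} = (1 + 2/3z)y_n
  Hence R(z) = (1 + 2/3z)/(1 − 1/3z).

Solve |R(x)|<1 on ℝ⁻.
x=-1.3: |R|=0.0930
R=−1: 1+2/3x = −1+1/3x ⇒ -1/3x=2 ⇒ x=2/(-1/3)=-6.0000
Confirm numerically:
  x=-5.237: |R|=0.90737 <1
  x=-4.186: |R|=0.74756 <1
  x=-2.490: |R|=0.36066 <1
  x=-6.572: |R|=1.05976 >1
  x=-6.451: |R|=1.04772 >1
  x=-6.248: |R|=1.02682 >1
So |R|<1 on (-6.0000, 0).

left endpoint -6.0000.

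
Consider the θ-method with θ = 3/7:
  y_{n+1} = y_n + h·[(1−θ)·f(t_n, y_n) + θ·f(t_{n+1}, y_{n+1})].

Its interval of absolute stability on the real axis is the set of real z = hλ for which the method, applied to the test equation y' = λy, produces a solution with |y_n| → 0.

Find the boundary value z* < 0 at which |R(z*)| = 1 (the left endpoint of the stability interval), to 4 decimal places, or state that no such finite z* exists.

left endpoint -14.0000.

Test eqn y'=λy, z=hλ:
  y_{n+1} = y_n + z·[4/7·y_n + 3/7·y_{n+1}] ⇒ (1 − 3/7z)y_{n+1} = (1 + 4/7z)y_n
  so R(z) = (1 + 4/7z)/(1 − 3/7z).

Find x<0 with |R(x)|<1.
x=-1.37: |R|=0.1368
R=−1: 1+4/7x = −1+3/7x ⇒ -1/7x=2 ⇒ x=2/(-1/7)=-14.0000
Confirm numerically:
  x=-13.438: |R|=0.98812 <1
  x=-11.198: |R|=0.93098 <1
  x=-8.290: |R|=0.82083 <1
  x=-6.435: |R|=0.71241 <1
  x=-14.476: |R|=1.00944 >1
  x=-14.386: |R|=1.00770 >1
  x=-14.193: |R|=1.00389 >1
Interval (-14.0000, 0).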